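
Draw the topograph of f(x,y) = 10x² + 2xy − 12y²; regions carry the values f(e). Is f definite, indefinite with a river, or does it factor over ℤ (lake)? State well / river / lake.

D = b²−4ac = 2² − 4·10·(-12) = 484
D = 22² is a perfect square ⇒ form factors over ℤ ⇒ lakes

lake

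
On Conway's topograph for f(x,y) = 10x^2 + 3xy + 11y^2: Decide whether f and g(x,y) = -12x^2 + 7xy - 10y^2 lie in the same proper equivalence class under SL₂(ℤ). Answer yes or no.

D₁ = -431, D₂ = -431
f: reduced (well bottom): (10,3,11) with a≤c, −a<b≤a
g is negative-definite; reduce −g:
−g: flip: (12,-7,10)→(10,7,12)
−g: reduced (well bottom): (10,7,12) with a≤c, −a<b≤a
flip sign back: reduced form of g is (-10,-7,-12)
reduced forms (10, 3, 11) vs (-10, -7, -12) ⇒ inequivalent

no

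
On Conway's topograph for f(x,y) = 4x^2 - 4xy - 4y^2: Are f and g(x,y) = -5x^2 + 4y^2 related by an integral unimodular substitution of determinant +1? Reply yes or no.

D₁ = 80, D₂ = 80
river cycle of f (length 2): (-4, 4, 4), (4, 4, -4)
river cycle of g (length 2): (4, 8, -1), (-1, 8, 4)
cycles differ ⇒ inequivalent

no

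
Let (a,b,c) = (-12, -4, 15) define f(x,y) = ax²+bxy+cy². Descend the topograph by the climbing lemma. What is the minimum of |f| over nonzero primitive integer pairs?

descent: ρ → (15,4,-12)  [lands on river]
river: ρ → (-12,20,7)
river: ρ → (7,22,-9)
river: ρ → (-9,14,15)
river: ρ → (15,16,-8)
river: ρ → (-8,16,15)
river: ρ → (15,14,-9)
river: ρ → (-9,22,7)
river: ρ → (7,20,-12)
river: ρ → (-12,4,15)
river: ρ → (15,26,-1)
river: ρ → (-1,26,15)
closes: descent 1, river 12
min |a| on river = 1

1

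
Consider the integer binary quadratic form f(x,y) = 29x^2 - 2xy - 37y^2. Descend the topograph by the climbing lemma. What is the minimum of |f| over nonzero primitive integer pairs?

descent: ρ → (-37,2,29)
descent: ρ → (29,56,-10)  [lands on river]
river: ρ → (-10,64,5)
river: ρ → (5,56,-58)
river: ρ → (-58,60,3)
river: ρ → (3,60,-58)
river: ρ → (-58,56,5)
river: ρ → (5,64,-10)
river: ρ → (-10,56,29)
river: ρ → (29,60,-6)
river: ρ → (-6,60,29)
closes: descent 2, river 10
min |a| on river = 3

3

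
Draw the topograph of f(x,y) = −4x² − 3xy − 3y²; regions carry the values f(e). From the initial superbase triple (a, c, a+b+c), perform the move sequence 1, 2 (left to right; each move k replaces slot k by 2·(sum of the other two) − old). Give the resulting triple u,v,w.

start (-4,-3,-10) = (f(1,0),f(0,1),f(1,1))
replace slot 1: 2·((-3)+(-10)) − (-4) = -22 → (-22,-3,-10)
replace slot 2: 2·((-22)+(-10)) − (-3) = -61 → (-22,-61,-10)

-22,-61,-10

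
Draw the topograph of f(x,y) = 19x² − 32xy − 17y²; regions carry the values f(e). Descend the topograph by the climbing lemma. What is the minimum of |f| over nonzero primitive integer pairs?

descent: ρ → (-17,32,19)  [lands on river]
river: ρ → (19,44,-5)
river: ρ → (-5,46,10)
river: ρ → (10,34,-29)
river: ρ → (-29,24,15)
river: ρ → (15,36,-17)
closes: descent 1, river 6
min |a| on river = 5

5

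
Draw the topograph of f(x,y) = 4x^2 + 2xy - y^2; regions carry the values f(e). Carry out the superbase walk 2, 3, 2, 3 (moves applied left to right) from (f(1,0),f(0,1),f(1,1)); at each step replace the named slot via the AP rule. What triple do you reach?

start (4,-1,5) = (f(1,0),f(0,1),f(1,1))
replace slot 2: 2·(4+5) − (-1) = 19 → (4,19,5)
replace slot 3: 2·(4+19) − 5 = 41 → (4,19,41)
replace slot 2: 2·(4+41) − 19 = 71 → (4,71,41)
replace slot 3: 2·(4+71) − 41 = 109 → (4,71,109)

4,71,109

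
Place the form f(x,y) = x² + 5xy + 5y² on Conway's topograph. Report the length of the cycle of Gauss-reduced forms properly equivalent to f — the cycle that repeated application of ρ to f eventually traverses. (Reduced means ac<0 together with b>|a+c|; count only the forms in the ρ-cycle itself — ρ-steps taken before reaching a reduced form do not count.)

D = 5, ⌊√D⌋ = 2
descent: ρ → (5,5,1)
descent: ρ → (1,1,-1)  [lands on river]
river: ρ → (-1,1,1)
ρ-cycle length = 2 (tail of 2 descent steps not counted)

2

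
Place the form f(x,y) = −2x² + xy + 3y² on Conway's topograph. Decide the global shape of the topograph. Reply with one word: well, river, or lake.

D = b²−4ac = 1² − 4·(-2)·3 = 25
D = 5² is a perfect square ⇒ form factors over ℤ ⇒ lakes

lake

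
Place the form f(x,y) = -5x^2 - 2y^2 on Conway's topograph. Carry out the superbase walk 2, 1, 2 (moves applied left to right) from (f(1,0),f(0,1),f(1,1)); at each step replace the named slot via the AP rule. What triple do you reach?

start (-5,-2,-7) = (f(1,0),f(0,1),f(1,1))
replace slot 2: 2·((-5)+(-7)) − (-2) = -22 → (-5,-22,-7)
replace slot 1: 2·((-22)+(-7)) − (-5) = -53 → (-53,-22,-7)
replace slot 2: 2·((-53)+(-7)) − (-22) = -98 → (-53,-98,-7)

-53,-98,-7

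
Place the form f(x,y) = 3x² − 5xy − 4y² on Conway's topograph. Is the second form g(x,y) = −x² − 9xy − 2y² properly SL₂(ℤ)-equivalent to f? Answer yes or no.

D₁ = 73, D₂ = 73
river cycle of f (length 18): (-4, 5, 3), (3, 7, -2), (-2, 5, 6), (6, 7, -1), (-1, 7, 6), (6, 5, -2), (-2, 7, 3), (3, 5, -4), (-4, 3, 4), (4, 5, -3), … (8 more)
river cycle of g (length 18): (-2, 5, 6), (6, 7, -1), (-1, 7, 6), (6, 5, -2), (-2, 7, 3), (3, 5, -4), (-4, 3, 4), (4, 5, -3), (-3, 7, 2), (2, 5, -6), … (8 more)
cycles coincide ⇒ equivalent

yes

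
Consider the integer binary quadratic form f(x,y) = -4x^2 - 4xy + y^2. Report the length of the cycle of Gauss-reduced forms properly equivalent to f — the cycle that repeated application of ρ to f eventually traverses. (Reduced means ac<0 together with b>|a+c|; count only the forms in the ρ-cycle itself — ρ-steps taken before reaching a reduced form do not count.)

D = 32, ⌊√D⌋ = 5
descent: ρ → (1,4,-4)  [lands on river]
river: ρ → (-4,4,1)
ρ-cycle length = 2 (tail of 1 descent step not counted)

2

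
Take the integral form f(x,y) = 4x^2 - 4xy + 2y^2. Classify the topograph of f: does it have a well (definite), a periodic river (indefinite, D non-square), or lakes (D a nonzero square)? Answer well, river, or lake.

D = b²−4ac = (-4)² − 4·4·2 = -16
D < 0 ⇒ definite ⇒ every region one sign ⇒ single well

well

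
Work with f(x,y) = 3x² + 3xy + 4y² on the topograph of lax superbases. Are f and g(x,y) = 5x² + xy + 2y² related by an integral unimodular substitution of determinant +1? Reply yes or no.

D₁ = -39, D₂ = -39
f: reduced (well bottom): (3,3,4) with a≤c, −a<b≤a
g: flip: (5,1,2)→(2,-1,5)
g: reduced (well bottom): (2,-1,5) with a≤c, −a<b≤a
reduced forms (3, 3, 4) vs (2, -1, 5) ⇒ inequivalent

no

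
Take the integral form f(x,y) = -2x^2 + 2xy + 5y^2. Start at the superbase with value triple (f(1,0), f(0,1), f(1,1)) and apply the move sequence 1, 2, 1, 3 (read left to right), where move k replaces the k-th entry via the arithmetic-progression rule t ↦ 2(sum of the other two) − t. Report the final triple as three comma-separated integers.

start (-2,5,5) = (f(1,0),f(0,1),f(1,1))
replace slot 1: 2·(5+5) − (-2) = 22 → (22,5,5)
replace slot 2: 2·(22+5) − 5 = 49 → (22,49,5)
replace slot 1: 2·(49+5) − 22 = 86 → (86,49,5)
replace slot 3: 2·(86+49) − 5 = 265 → (86,49,265)

86,49,265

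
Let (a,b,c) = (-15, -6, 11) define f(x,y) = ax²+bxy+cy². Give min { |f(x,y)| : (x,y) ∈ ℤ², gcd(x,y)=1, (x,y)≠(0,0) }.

descent: ρ → (11,6,-15)  [lands on river]
river: ρ → (-15,24,2)
river: ρ → (2,24,-15)
river: ρ → (-15,6,11)
river: ρ → (11,16,-10)
river: ρ → (-10,24,3)
river: ρ → (3,24,-10)
river: ρ → (-10,16,11)
closes: descent 1, river 8
min |a| on river = 2

2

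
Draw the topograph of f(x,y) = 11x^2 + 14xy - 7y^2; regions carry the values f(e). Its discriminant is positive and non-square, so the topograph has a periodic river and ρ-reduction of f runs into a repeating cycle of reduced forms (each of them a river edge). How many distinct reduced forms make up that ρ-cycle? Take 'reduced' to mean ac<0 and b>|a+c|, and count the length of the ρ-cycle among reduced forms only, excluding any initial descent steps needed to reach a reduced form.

D = 504, ⌊√D⌋ = 22
river: ρ → (-7,14,11)
river: ρ → (11,8,-10)
river: ρ → (-10,12,9)
river: ρ → (9,6,-13)
river: ρ → (-13,20,2)
river: ρ → (2,20,-13)
river: ρ → (-13,6,9)
river: ρ → (9,12,-10)
river: ρ → (-10,8,11)
river: ρ → (11,14,-7)
ρ-cycle length = 10 (tail of 0 descent steps not counted)

10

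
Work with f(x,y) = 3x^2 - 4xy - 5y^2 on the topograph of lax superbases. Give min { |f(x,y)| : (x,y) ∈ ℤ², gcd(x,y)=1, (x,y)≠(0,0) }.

descent: ρ → (-5,4,3)  [lands on river]
river: ρ → (3,8,-1)
river: ρ → (-1,8,3)
river: ρ → (3,4,-5)
river: ρ → (-5,6,2)
river: ρ → (2,6,-5)
closes: descent 1, river 6
min |a| on river = 1

1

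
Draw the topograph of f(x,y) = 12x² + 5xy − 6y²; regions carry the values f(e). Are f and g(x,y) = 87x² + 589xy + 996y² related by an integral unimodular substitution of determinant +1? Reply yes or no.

D₁ = 313, D₂ = 313
river cycle of f (length 38): (-6, 7, 11), (11, 15, -2), (-2, 17, 3), (3, 13, -12), (-12, 11, 4), (4, 13, -9), (-9, 5, 8), (8, 11, -6), (-6, 13, 6), (6, 11, -8), … (28 more)
river cycle of g (length 38): (-6, 7, 11), (11, 15, -2), (-2, 17, 3), (3, 13, -12), (-12, 11, 4), (4, 13, -9), (-9, 5, 8), (8, 11, -6), (-6, 13, 6), (6, 11, -8), … (28 more)
cycles coincide ⇒ equivalent

yes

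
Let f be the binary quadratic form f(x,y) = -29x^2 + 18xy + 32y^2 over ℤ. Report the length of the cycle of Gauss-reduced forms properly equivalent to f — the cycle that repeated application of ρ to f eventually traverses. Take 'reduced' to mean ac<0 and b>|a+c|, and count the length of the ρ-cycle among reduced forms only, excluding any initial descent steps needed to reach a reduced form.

D = 4036, ⌊√D⌋ = 63
river: ρ → (32,46,-15)
river: ρ → (-15,44,35)
river: ρ → (35,26,-24)
river: ρ → (-24,22,37)
river: ρ → (37,52,-9)
river: ρ → (-9,56,25)
river: ρ → (25,44,-21)
river: ρ → (-21,40,29)
river: ρ → (29,18,-32)
river: ρ → (-32,46,15)
river: ρ → (15,44,-35)
river: ρ → (-35,26,24)
river: ρ → (24,22,-37)
river: ρ → (-37,52,9)
river: ρ → (9,56,-25)
river: ρ → (-25,44,21)
river: ρ → (21,40,-29)
river: ρ → (-29,18,32)
ρ-cycle length = 18 (tail of 0 descent steps not counted)

18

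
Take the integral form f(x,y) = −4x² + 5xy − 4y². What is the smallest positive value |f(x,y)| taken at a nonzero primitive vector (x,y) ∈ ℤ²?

translate: b→3 (≡-5 mod 8), so (4,-5,4)→(4,3,3)
flip: (4,3,3)→(3,-3,4)
translate: b→3 (≡-3 mod 6), so (3,-3,4)→(3,3,4)
reduced (well bottom): (3,3,4) with a≤c, −a<b≤a
well minimum |f| = |-3| = 3 (negative-definite)

3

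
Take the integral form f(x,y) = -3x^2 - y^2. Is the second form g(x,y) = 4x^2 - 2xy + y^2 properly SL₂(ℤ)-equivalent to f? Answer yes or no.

D₁ = -12, D₂ = -12
f is negative-definite; reduce −f:
−f: flip: (3,0,1)→(1,0,3)
−f: reduced (well bottom): (1,0,3) with a≤c, −a<b≤a
flip sign back: reduced form of f is (-1,0,-3)
g: flip: (4,-2,1)→(1,2,4)
g: translate: b→0 (≡2 mod 2), so (1,2,4)→(1,0,3)
g: reduced (well bottom): (1,0,3) with a≤c, −a<b≤a
reduced forms (-1, 0, -3) vs (1, 0, 3) ⇒ inequivalent

no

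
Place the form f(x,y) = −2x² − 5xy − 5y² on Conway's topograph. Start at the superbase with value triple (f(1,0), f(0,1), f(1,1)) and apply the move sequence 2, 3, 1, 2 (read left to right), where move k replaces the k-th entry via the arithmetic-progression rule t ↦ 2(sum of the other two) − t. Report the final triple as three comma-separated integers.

start (-2,-5,-12) = (f(1,0),f(0,1),f(1,1))
replace slot 2: 2·((-2)+(-12)) − (-5) = -23 → (-2,-23,-12)
replace slot 3: 2·((-2)+(-23)) − (-12) = -38 → (-2,-23,-38)
replace slot 1: 2·((-23)+(-38)) − (-2) = -120 → (-120,-23,-38)
replace slot 2: 2·((-120)+(-38)) − (-23) = -293 → (-120,-293,-38)

-120,-293,-38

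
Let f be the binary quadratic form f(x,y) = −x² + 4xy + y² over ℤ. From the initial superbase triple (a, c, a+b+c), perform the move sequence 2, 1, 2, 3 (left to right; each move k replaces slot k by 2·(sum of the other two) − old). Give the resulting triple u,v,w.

start (-1,1,4) = (f(1,0),f(0,1),f(1,1))
replace slot 2: 2·((-1)+4) − 1 = 5 → (-1,5,4)
replace slot 1: 2·(5+4) − (-1) = 19 → (19,5,4)
replace slot 2: 2·(19+4) − 5 = 41 → (19,41,4)
replace slot 3: 2·(19+41) − 4 = 116 → (19,41,116)

19,41,116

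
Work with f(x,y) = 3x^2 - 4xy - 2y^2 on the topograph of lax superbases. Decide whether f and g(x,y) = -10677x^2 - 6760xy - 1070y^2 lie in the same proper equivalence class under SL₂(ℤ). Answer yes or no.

D₁ = 40, D₂ = 40
river cycle of f (length 6): (-2, 4, 3), (3, 2, -3), (-3, 4, 2), (2, 4, -3), (-3, 2, 3), (3, 4, -2)
river cycle of g (length 6): (-2, 4, 3), (3, 2, -3), (-3, 4, 2), (2, 4, -3), (-3, 2, 3), (3, 4, -2)
cycles coincide ⇒ equivalent

yes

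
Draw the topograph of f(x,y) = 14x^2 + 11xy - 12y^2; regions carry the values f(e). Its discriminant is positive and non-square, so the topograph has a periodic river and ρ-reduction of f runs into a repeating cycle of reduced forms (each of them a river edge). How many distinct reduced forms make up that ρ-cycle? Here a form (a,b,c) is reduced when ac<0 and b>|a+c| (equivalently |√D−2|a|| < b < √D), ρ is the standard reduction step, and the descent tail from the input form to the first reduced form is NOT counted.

D = 793, ⌊√D⌋ = 28
river: ρ → (-12,13,13)
river: ρ → (13,13,-12)
river: ρ → (-12,11,14)
river: ρ → (14,17,-9)
river: ρ → (-9,19,12)
river: ρ → (12,5,-16)
river: ρ → (-16,27,1)
river: ρ → (1,27,-16)
river: ρ → (-16,5,12)
river: ρ → (12,19,-9)
river: ρ → (-9,17,14)
river: ρ → (14,11,-12)
ρ-cycle length = 12 (tail of 0 descent steps not counted)

12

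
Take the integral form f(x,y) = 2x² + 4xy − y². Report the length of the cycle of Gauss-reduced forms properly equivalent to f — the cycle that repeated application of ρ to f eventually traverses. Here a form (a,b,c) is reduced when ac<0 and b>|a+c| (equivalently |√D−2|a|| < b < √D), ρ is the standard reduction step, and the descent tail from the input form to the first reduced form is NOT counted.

D = 24, ⌊√D⌋ = 4
river: ρ → (-1,4,2)
river: ρ → (2,4,-1)
ρ-cycle length = 2 (tail of 0 descent steps not counted)

2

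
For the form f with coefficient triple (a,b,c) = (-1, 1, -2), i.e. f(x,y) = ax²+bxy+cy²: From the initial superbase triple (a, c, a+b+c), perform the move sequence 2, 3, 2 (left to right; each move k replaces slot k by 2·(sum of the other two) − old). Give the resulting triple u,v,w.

start (-1,-2,-2) = (f(1,0),f(0,1),f(1,1))
replace slot 2: 2·((-1)+(-2)) − (-2) = -4 → (-1,-4,-2)
replace slot 3: 2·((-1)+(-4)) − (-2) = -8 → (-1,-4,-8)
replace slot 2: 2·((-1)+(-8)) − (-4) = -14 → (-1,-14,-8)

-1,-14,-8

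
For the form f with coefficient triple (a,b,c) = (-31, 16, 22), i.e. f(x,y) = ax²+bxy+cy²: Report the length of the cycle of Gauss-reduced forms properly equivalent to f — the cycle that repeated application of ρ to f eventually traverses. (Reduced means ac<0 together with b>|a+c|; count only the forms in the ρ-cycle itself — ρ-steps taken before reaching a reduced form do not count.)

D = 2984, ⌊√D⌋ = 54
river: ρ → (22,28,-25)
river: ρ → (-25,22,25)
river: ρ → (25,28,-22)
river: ρ → (-22,16,31)
river: ρ → (31,46,-7)
river: ρ → (-7,52,10)
river: ρ → (10,48,-17)
river: ρ → (-17,54,1)
river: ρ → (1,54,-17)
river: ρ → (-17,48,10)
river: ρ → (10,52,-7)
river: ρ → (-7,46,31)
river: ρ → (31,16,-22)
river: ρ → (-22,28,25)
river: ρ → (25,22,-25)
river: ρ → (-25,28,22)
river: ρ → (22,16,-31)
river: ρ → (-31,46,7)
river: ρ → (7,52,-10)
river: ρ → (-10,48,17)
river: ρ → (17,54,-1)
river: ρ → (-1,54,17)
river: ρ → (17,48,-10)
river: ρ → (-10,52,7)
river: ρ → (7,46,-31)
river: ρ → (-31,16,22)
ρ-cycle length = 26 (tail of 0 descent steps not counted)

26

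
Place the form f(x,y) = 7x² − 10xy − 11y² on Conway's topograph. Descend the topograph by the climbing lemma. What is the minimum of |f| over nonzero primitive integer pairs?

descent: ρ → (-11,10,7)  [lands on river]
river: ρ → (7,18,-3)
river: ρ → (-3,18,7)
river: ρ → (7,10,-11)
river: ρ → (-11,12,6)
river: ρ → (6,12,-11)
closes: descent 1, river 6
min |a| on river = 3

3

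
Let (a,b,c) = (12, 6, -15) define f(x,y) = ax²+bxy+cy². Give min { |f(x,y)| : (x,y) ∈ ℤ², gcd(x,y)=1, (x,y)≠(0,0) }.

river: ρ → (-15,24,3)
river: ρ → (3,24,-15)
river: ρ → (-15,6,12)
river: ρ → (12,18,-9)
river: ρ → (-9,18,12)
river: ρ → (12,6,-15)
closes: descent 0, river 6
min |a| on river = 3

3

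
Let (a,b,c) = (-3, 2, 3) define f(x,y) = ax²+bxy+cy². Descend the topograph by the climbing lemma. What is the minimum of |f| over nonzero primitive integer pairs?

river: ρ → (3,4,-2)
river: ρ → (-2,4,3)
river: ρ → (3,2,-3)
river: ρ → (-3,4,2)
river: ρ → (2,4,-3)
river: ρ → (-3,2,3)
closes: descent 0, river 6
min |a| on river = 2

2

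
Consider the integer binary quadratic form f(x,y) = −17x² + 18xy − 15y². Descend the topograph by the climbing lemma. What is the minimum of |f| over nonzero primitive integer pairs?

translate: b→16 (≡-18 mod 34), so (17,-18,15)→(17,16,14)
flip: (17,16,14)→(14,-16,17)
translate: b→12 (≡-16 mod 28), so (14,-16,17)→(14,12,15)
reduced (well bottom): (14,12,15) with a≤c, −a<b≤a
well minimum |f| = |-14| = 14 (negative-definite)

14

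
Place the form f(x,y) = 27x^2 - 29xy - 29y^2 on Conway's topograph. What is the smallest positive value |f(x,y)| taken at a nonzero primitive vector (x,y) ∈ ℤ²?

descent: ρ → (-29,29,27)  [lands on river]
river: ρ → (27,25,-31)
river: ρ → (-31,37,21)
river: ρ → (21,47,-21)
river: ρ → (-21,37,31)
river: ρ → (31,25,-27)
river: ρ → (-27,29,29)
river: ρ → (29,29,-27)
river: ρ → (-27,25,31)
river: ρ → (31,37,-21)
river: ρ → (-21,47,21)
river: ρ → (21,37,-31)
river: ρ → (-31,25,27)
river: ρ → (27,29,-29)
closes: descent 1, river 14
min |a| on river = 21

21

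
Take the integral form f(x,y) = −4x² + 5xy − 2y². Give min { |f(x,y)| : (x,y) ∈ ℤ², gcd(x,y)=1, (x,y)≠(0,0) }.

translate: b→3 (≡-5 mod 8), so (4,-5,2)→(4,3,1)
flip: (4,3,1)→(1,-3,4)
translate: b→1 (≡-3 mod 2), so (1,-3,4)→(1,1,2)
reduced (well bottom): (1,1,2) with a≤c, −a<b≤a
well minimum |f| = |-1| = 1 (negative-definite)

1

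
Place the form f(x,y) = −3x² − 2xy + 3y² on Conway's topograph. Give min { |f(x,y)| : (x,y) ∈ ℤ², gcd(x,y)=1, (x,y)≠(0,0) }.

descent: ρ → (3,2,-3)  [lands on river]
river: ρ → (-3,4,2)
river: ρ → (2,4,-3)
river: ρ → (-3,2,3)
river: ρ → (3,4,-2)
river: ρ → (-2,4,3)
closes: descent 1, river 6
min |a| on river = 2

2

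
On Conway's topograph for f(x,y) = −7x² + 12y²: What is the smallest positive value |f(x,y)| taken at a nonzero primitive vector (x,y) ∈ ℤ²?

descent: ρ → (12,0,-7)
descent: ρ → (-7,14,5)  [lands on river]
river: ρ → (5,16,-4)
river: ρ → (-4,16,5)
river: ρ → (5,14,-7)
closes: descent 2, river 4
min |a| on river = 4

4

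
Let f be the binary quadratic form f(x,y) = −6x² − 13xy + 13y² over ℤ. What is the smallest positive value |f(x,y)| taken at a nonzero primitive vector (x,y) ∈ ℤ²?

descent: ρ → (13,13,-6)  [lands on river]
river: ρ → (-6,11,15)
river: ρ → (15,19,-2)
river: ρ → (-2,21,5)
river: ρ → (5,19,-6)
river: ρ → (-6,17,8)
river: ρ → (8,15,-8)
river: ρ → (-8,17,6)
river: ρ → (6,19,-5)
river: ρ → (-5,21,2)
river: ρ → (2,19,-15)
river: ρ → (-15,11,6)
river: ρ → (6,13,-13)
river: ρ → (-13,13,6)
river: ρ → (6,11,-15)
river: ρ → (-15,19,2)
river: ρ → (2,21,-5)
river: ρ → (-5,19,6)
river: ρ → (6,17,-8)
river: ρ → (-8,15,8)
river: ρ → (8,17,-6)
river: ρ → (-6,19,5)
river: ρ → (5,21,-2)
river: ρ → (-2,19,15)
river: ρ → (15,11,-6)
river: ρ → (-6,13,13)
closes: descent 1, river 26
min |a| on river = 2

2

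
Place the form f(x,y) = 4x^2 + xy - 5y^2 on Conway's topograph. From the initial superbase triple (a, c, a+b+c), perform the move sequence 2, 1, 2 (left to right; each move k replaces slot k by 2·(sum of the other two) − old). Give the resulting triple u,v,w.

start (4,-5,0) = (f(1,0),f(0,1),f(1,1))
replace slot 2: 2·(4+0) − (-5) = 13 → (4,13,0)
replace slot 1: 2·(13+0) − 4 = 22 → (22,13,0)
replace slot 2: 2·(22+0) − 13 = 31 → (22,31,0)

22,31,0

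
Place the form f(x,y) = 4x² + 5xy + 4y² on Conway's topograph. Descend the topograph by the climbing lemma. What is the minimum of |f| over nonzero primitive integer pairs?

translate: b→-3 (≡5 mod 8), so (4,5,4)→(4,-3,3)
flip: (4,-3,3)→(3,3,4)
reduced (well bottom): (3,3,4) with a≤c, −a<b≤a
well minimum = a = 3

3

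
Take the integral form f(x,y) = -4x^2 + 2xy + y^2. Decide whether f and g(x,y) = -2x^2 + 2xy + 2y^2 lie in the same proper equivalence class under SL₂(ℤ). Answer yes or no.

D₁ = 20, D₂ = 20
river cycle of f (length 2): (1, 4, -1), (-1, 4, 1)
river cycle of g (length 2): (2, 2, -2), (-2, 2, 2)
cycles differ ⇒ inequivalent

no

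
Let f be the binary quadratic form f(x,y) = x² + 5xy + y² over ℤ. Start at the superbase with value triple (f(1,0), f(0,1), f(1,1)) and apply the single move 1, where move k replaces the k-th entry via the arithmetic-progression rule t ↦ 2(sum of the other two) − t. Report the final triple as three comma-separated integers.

start (1,1,7) = (f(1,0),f(0,1),f(1,1))
replace slot 1: 2·(1+7) − 1 = 15 → (15,1,7)

15,1,7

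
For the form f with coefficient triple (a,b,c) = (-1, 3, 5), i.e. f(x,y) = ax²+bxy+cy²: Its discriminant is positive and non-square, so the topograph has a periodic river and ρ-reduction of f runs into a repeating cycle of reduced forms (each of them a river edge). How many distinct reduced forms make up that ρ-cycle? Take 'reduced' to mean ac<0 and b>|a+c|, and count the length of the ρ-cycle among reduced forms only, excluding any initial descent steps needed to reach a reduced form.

D = 29, ⌊√D⌋ = 5
descent: ρ → (5,-3,-1)
descent: ρ → (-1,5,1)  [lands on river]
river: ρ → (1,5,-1)
ρ-cycle length = 2 (tail of 2 descent steps not counted)

2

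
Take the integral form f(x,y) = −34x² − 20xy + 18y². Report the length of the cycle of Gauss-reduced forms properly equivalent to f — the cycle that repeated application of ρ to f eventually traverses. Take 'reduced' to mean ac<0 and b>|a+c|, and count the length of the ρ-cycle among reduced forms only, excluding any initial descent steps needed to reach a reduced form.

D = 2848, ⌊√D⌋ = 53
descent: ρ → (18,20,-34)  [lands on river]
river: ρ → (-34,48,4)
river: ρ → (4,48,-34)
river: ρ → (-34,20,18)
river: ρ → (18,52,-2)
river: ρ → (-2,52,18)
ρ-cycle length = 6 (tail of 1 descent step not counted)

6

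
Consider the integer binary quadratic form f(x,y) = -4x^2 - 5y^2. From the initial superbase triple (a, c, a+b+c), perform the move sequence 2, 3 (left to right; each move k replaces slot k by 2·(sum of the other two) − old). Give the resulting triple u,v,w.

start (-4,-5,-9) = (f(1,0),f(0,1),f(1,1))
replace slot 2: 2·((-4)+(-9)) − (-5) = -21 → (-4,-21,-9)
replace slot 3: 2·((-4)+(-21)) − (-9) = -41 → (-4,-21,-41)

-4,-21,-41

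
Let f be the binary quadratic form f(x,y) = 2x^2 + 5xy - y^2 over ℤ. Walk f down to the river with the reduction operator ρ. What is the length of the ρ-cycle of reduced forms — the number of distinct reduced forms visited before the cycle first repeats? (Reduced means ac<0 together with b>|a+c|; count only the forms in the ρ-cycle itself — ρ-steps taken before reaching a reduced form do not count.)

D = 33, ⌊√D⌋ = 5
river: ρ → (-1,5,2)
river: ρ → (2,3,-3)
river: ρ → (-3,3,2)
river: ρ → (2,5,-1)
ρ-cycle length = 4 (tail of 0 descent steps not counted)

4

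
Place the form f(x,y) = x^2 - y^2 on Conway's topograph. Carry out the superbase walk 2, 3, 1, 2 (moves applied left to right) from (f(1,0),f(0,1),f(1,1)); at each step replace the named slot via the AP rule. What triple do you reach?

start (1,-1,0) = (f(1,0),f(0,1),f(1,1))
replace slot 2: 2·(1+0) − (-1) = 3 → (1,3,0)
replace slot 3: 2·(1+3) − 0 = 8 → (1,3,8)
replace slot 1: 2·(3+8) − 1 = 21 → (21,3,8)
replace slot 2: 2·(21+8) − 3 = 55 → (21,55,8)

21,55,8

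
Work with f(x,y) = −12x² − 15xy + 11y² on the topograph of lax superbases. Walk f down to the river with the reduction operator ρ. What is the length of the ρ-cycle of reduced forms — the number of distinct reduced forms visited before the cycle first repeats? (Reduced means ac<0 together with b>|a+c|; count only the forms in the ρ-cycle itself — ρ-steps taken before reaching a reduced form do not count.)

D = 753, ⌊√D⌋ = 27
descent: ρ → (11,15,-12)  [lands on river]
river: ρ → (-12,9,14)
river: ρ → (14,19,-7)
river: ρ → (-7,23,8)
river: ρ → (8,25,-4)
river: ρ → (-4,23,14)
river: ρ → (14,5,-13)
river: ρ → (-13,21,6)
river: ρ → (6,27,-1)
river: ρ → (-1,27,6)
river: ρ → (6,21,-13)
river: ρ → (-13,5,14)
river: ρ → (14,23,-4)
river: ρ → (-4,25,8)
river: ρ → (8,23,-7)
river: ρ → (-7,19,14)
river: ρ → (14,9,-12)
river: ρ → (-12,15,11)
river: ρ → (11,7,-16)
river: ρ → (-16,25,2)
river: ρ → (2,27,-3)
river: ρ → (-3,27,2)
river: ρ → (2,25,-16)
river: ρ → (-16,7,11)
ρ-cycle length = 24 (tail of 1 descent step not counted)

24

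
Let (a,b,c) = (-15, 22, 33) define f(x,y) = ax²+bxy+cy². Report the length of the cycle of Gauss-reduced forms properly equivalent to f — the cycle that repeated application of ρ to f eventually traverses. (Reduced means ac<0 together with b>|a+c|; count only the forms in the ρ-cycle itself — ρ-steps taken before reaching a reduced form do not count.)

D = 2464, ⌊√D⌋ = 49
river: ρ → (33,44,-4)
river: ρ → (-4,44,33)
river: ρ → (33,22,-15)
river: ρ → (-15,38,17)
river: ρ → (17,30,-23)
river: ρ → (-23,16,24)
river: ρ → (24,32,-15)
river: ρ → (-15,28,28)
river: ρ → (28,28,-15)
river: ρ → (-15,32,24)
river: ρ → (24,16,-23)
river: ρ → (-23,30,17)
river: ρ → (17,38,-15)
river: ρ → (-15,22,33)
ρ-cycle length = 14 (tail of 0 descent steps not counted)

14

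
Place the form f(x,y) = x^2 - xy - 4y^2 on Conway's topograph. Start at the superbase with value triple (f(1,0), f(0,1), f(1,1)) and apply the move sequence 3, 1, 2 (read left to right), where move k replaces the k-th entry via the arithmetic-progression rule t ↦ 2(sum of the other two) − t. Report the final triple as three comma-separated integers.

start (1,-4,-4) = (f(1,0),f(0,1),f(1,1))
replace slot 3: 2·(1+(-4)) − (-4) = -2 → (1,-4,-2)
replace slot 1: 2·((-4)+(-2)) − 1 = -13 → (-13,-4,-2)
replace slot 2: 2·((-13)+(-2)) − (-4) = -26 → (-13,-26,-2)

-13,-26,-2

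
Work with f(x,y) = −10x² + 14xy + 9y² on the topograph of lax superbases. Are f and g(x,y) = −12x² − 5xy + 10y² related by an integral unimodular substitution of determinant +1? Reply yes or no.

D₁ = 556, D₂ = 505
discriminants differ ⇒ not SL₂(ℤ)-equivalent

no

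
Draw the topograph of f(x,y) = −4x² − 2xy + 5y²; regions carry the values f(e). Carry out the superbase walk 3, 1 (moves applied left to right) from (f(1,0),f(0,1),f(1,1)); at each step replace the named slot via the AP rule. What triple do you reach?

start (-4,5,-1) = (f(1,0),f(0,1),f(1,1))
replace slot 3: 2·((-4)+5) − (-1) = 3 → (-4,5,3)
replace slot 1: 2·(5+3) − (-4) = 20 → (20,5,3)

20,5,3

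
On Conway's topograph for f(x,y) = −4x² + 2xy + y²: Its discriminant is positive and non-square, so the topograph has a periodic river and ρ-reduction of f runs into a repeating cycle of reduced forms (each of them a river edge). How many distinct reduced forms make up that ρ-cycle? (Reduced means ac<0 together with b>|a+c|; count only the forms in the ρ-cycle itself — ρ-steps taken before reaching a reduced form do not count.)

D = 20, ⌊√D⌋ = 4
descent: ρ → (1,4,-1)  [lands on river]
river: ρ → (-1,4,1)
ρ-cycle length = 2 (tail of 1 descent step not counted)

2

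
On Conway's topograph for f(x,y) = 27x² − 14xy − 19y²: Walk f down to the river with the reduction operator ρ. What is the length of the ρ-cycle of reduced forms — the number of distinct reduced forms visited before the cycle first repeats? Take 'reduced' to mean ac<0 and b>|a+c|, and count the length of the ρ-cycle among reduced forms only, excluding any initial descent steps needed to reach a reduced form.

D = 2248, ⌊√D⌋ = 47
descent: ρ → (-19,14,27)  [lands on river]
river: ρ → (27,40,-6)
river: ρ → (-6,44,13)
river: ρ → (13,34,-21)
river: ρ → (-21,8,26)
river: ρ → (26,44,-3)
river: ρ → (-3,46,11)
river: ρ → (11,42,-11)
river: ρ → (-11,46,3)
river: ρ → (3,44,-26)
river: ρ → (-26,8,21)
river: ρ → (21,34,-13)
river: ρ → (-13,44,6)
river: ρ → (6,40,-27)
river: ρ → (-27,14,19)
river: ρ → (19,24,-22)
river: ρ → (-22,20,21)
river: ρ → (21,22,-21)
river: ρ → (-21,20,22)
river: ρ → (22,24,-19)
ρ-cycle length = 20 (tail of 1 descent step not counted)

20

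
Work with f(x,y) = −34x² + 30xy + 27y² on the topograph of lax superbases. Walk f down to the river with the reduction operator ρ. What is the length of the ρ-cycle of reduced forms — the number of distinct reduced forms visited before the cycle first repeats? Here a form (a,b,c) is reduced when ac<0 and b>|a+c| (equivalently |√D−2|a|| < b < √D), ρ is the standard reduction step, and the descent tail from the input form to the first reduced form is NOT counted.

D = 4572, ⌊√D⌋ = 67
river: ρ → (27,24,-37)
river: ρ → (-37,50,14)
river: ρ → (14,62,-13)
river: ρ → (-13,42,54)
river: ρ → (54,66,-1)
river: ρ → (-1,66,54)
river: ρ → (54,42,-13)
river: ρ → (-13,62,14)
river: ρ → (14,50,-37)
river: ρ → (-37,24,27)
river: ρ → (27,30,-34)
river: ρ → (-34,38,23)
river: ρ → (23,54,-18)
river: ρ → (-18,54,23)
river: ρ → (23,38,-34)
river: ρ → (-34,30,27)
ρ-cycle length = 16 (tail of 0 descent steps not counted)

16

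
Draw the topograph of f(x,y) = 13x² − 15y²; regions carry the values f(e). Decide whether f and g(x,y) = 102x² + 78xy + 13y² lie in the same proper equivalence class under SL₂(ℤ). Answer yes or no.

D₁ = 780, D₂ = 780
river cycle of f (length 2): (13, 26, -2), (-2, 26, 13)
river cycle of g (length 2): (13, 26, -2), (-2, 26, 13)
cycles coincide ⇒ equivalent

yes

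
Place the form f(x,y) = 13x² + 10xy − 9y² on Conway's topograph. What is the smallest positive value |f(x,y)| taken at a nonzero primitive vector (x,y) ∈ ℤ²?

river: ρ → (-9,8,14)
river: ρ → (14,20,-3)
river: ρ → (-3,22,7)
river: ρ → (7,20,-6)
river: ρ → (-6,16,13)
river: ρ → (13,10,-9)
closes: descent 0, river 6
min |a| on river = 3

3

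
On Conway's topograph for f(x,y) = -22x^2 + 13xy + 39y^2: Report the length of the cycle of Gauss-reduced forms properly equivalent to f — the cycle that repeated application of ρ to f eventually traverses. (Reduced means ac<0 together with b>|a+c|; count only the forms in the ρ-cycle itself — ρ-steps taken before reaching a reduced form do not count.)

D = 3601, ⌊√D⌋ = 60
descent: ρ → (39,-13,-22)
descent: ρ → (-22,57,4)  [lands on river]
river: ρ → (4,55,-36)
river: ρ → (-36,17,23)
river: ρ → (23,29,-30)
river: ρ → (-30,31,22)
river: ρ → (22,57,-4)
river: ρ → (-4,55,36)
river: ρ → (36,17,-23)
river: ρ → (-23,29,30)
river: ρ → (30,31,-22)
ρ-cycle length = 10 (tail of 2 descent steps not counted)

10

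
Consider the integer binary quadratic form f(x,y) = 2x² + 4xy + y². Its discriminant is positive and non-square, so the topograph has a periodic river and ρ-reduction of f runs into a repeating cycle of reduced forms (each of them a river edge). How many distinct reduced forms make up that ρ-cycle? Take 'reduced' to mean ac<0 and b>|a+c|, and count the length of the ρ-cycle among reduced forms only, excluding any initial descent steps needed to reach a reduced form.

D = 8, ⌊√D⌋ = 2
descent: ρ → (1,2,-1)  [lands on river]
river: ρ → (-1,2,1)
ρ-cycle length = 2 (tail of 1 descent step not counted)

2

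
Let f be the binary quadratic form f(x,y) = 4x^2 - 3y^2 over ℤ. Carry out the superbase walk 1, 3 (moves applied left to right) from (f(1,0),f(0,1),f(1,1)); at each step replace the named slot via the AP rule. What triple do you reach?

start (4,-3,1) = (f(1,0),f(0,1),f(1,1))
replace slot 1: 2·((-3)+1) − 4 = -8 → (-8,-3,1)
replace slot 3: 2·((-8)+(-3)) − 1 = -23 → (-8,-3,-23)

-8,-3,-23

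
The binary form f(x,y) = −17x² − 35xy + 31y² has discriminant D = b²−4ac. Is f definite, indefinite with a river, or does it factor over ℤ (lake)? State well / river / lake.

D = b²−4ac = (-35)² − 4·(-17)·31 = 3333
D > 0 non-square ⇒ indefinite ⇒ periodic river

river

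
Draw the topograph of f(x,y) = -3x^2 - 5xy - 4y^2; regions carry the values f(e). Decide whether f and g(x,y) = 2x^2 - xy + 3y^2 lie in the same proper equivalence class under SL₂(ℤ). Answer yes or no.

D₁ = -23, D₂ = -23
f is negative-definite; reduce −f:
−f: translate: b→-1 (≡5 mod 6), so (3,5,4)→(3,-1,2)
−f: flip: (3,-1,2)→(2,1,3)
−f: reduced (well bottom): (2,1,3) with a≤c, −a<b≤a
flip sign back: reduced form of f is (-2,-1,-3)
g: reduced (well bottom): (2,-1,3) with a≤c, −a<b≤a
reduced forms (-2, -1, -3) vs (2, -1, 3) ⇒ inequivalent

no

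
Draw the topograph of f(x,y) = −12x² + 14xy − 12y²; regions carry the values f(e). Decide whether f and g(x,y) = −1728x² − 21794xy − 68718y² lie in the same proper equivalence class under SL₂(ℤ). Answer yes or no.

D₁ = -380, D₂ = -380
f is negative-definite; reduce −f:
−f: translate: b→10 (≡-14 mod 24), so (12,-14,12)→(12,10,10)
−f: flip: (12,10,10)→(10,-10,12)
−f: translate: b→10 (≡-10 mod 20), so (10,-10,12)→(10,10,12)
−f: reduced (well bottom): (10,10,12) with a≤c, −a<b≤a
flip sign back: reduced form of f is (-10,-10,-12)
g is negative-definite; reduce −g:
−g: translate: b→1058 (≡21794 mod 3456), so (1728,21794,68718)→(1728,1058,162)
−g: flip: (1728,1058,162)→(162,-1058,1728)
−g: translate: b→-86 (≡-1058 mod 324), so (162,-1058,1728)→(162,-86,12)
−g: flip: (162,-86,12)→(12,86,162)
−g: translate: b→-10 (≡86 mod 24), so (12,86,162)→(12,-10,10)
−g: flip: (12,-10,10)→(10,10,12)
−g: reduced (well bottom): (10,10,12) with a≤c, −a<b≤a
flip sign back: reduced form of g is (-10,-10,-12)
reduced forms (-10, -10, -12) vs (-10, -10, -12) ⇒ equivalent

yes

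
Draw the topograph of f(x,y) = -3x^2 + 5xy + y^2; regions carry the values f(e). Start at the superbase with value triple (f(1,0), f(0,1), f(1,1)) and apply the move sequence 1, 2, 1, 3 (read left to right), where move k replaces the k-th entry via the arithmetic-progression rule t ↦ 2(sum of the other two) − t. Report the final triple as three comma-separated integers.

start (-3,1,3) = (f(1,0),f(0,1),f(1,1))
replace slot 1: 2·(1+3) − (-3) = 11 → (11,1,3)
replace slot 2: 2·(11+3) − 1 = 27 → (11,27,3)
replace slot 1: 2·(27+3) − 11 = 49 → (49,27,3)
replace slot 3: 2·(49+27) − 3 = 149 → (49,27,149)

49,27,149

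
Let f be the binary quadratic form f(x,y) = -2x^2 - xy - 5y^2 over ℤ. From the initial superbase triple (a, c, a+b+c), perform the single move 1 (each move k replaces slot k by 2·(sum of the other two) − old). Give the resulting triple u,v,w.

start (-2,-5,-8) = (f(1,0),f(0,1),f(1,1))
replace slot 1: 2·((-5)+(-8)) − (-2) = -24 → (-24,-5,-8)

-24,-5,-8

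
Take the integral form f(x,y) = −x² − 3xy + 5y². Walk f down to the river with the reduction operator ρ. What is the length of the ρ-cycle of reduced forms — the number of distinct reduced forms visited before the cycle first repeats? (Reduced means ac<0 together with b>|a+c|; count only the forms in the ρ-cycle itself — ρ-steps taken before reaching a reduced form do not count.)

D = 29, ⌊√D⌋ = 5
descent: ρ → (5,3,-1)
descent: ρ → (-1,5,1)  [lands on river]
river: ρ → (1,5,-1)
ρ-cycle length = 2 (tail of 2 descent steps not counted)

2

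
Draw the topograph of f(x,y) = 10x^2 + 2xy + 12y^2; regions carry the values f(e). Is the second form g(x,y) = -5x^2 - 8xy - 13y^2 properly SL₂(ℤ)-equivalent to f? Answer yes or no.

D₁ = -476, D₂ = -196
discriminants differ ⇒ not SL₂(ℤ)-equivalent

no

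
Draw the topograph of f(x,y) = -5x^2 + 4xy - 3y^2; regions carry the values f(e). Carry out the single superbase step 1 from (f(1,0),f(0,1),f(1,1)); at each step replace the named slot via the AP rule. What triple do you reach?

start (-5,-3,-4) = (f(1,0),f(0,1),f(1,1))
replace slot 1: 2·((-3)+(-4)) − (-5) = -9 → (-9,-3,-4)

-9,-3,-4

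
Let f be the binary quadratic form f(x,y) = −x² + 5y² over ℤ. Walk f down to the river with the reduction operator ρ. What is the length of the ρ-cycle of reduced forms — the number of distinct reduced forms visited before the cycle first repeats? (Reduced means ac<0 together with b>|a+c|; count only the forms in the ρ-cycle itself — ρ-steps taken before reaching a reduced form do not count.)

D = 20, ⌊√D⌋ = 4
descent: ρ → (5,0,-1)
descent: ρ → (-1,4,1)  [lands on river]
river: ρ → (1,4,-1)
ρ-cycle length = 2 (tail of 2 descent steps not counted)

2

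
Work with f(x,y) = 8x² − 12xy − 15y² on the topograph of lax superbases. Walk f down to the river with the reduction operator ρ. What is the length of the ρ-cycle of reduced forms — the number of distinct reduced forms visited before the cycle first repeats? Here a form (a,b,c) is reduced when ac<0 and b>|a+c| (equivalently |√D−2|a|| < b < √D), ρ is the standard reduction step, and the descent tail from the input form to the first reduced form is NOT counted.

D = 624, ⌊√D⌋ = 24
descent: ρ → (-15,12,8)  [lands on river]
river: ρ → (8,20,-7)
river: ρ → (-7,22,5)
river: ρ → (5,18,-15)
ρ-cycle length = 4 (tail of 1 descent step not counted)

4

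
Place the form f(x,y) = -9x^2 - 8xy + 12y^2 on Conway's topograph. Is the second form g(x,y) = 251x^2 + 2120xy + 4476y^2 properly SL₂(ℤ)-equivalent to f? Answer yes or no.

D₁ = 496, D₂ = 496
river cycle of f (length 16): (12, 8, -9), (-9, 10, 11), (11, 12, -8), (-8, 20, 3), (3, 22, -1), (-1, 22, 3), (3, 20, -8), (-8, 12, 11), (11, 10, -9), (-9, 8, 12), … (6 more)
river cycle of g (length 16): (12, 8, -9), (-9, 10, 11), (11, 12, -8), (-8, 20, 3), (3, 22, -1), (-1, 22, 3), (3, 20, -8), (-8, 12, 11), (11, 10, -9), (-9, 8, 12), … (6 more)
cycles coincide ⇒ equivalent

yes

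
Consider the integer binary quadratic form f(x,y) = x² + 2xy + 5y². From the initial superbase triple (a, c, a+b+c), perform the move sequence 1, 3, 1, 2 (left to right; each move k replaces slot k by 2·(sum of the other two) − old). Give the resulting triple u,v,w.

start (1,5,8) = (f(1,0),f(0,1),f(1,1))
replace slot 1: 2·(5+8) − 1 = 25 → (25,5,8)
replace slot 3: 2·(25+5) − 8 = 52 → (25,5,52)
replace slot 1: 2·(5+52) − 25 = 89 → (89,5,52)
replace slot 2: 2·(89+52) − 5 = 277 → (89,277,52)

89,277,52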